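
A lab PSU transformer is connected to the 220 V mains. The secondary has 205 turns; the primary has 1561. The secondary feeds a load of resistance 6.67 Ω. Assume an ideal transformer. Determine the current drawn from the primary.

I_p ≈ 0.569 A

V_s = V_p × N_s/N_p = 220 × 205/1561 = 28.892 V.
I_s = V_s/R = 28.892/6.67 = 4.3316 A.
For an ideal transformer I_p N_p = I_s N_s, so I_p = 4.3316 × 205/1561 = 0.569 A.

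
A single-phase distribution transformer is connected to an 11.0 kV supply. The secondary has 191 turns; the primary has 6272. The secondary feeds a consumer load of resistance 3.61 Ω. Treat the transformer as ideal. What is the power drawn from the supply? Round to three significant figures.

V_s = V_p × N_s/N_p = 11000 × 191/6272 = 334.98 V.
I_s = V_s/R = 334.98/3.61 = 92.792 A.
I_p = I_s × N_s/N_p = 92.792 × 191/6272 = 2.8258 A.
P = V_p I_p = 11000 × 2.8258 = 31100 W.

P ≈ 31100 W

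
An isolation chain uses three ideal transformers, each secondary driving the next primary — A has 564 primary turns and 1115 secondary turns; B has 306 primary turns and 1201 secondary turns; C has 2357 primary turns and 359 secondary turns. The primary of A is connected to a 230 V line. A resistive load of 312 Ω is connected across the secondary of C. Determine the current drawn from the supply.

After A: V = 230.00 × 1115/564 = 454.70 V.
After B: V = 454.70 × 1201/306 = 1784.6 V.
After C: V = 1784.6 × 359/2357 = 271.82 V.
I_load = 271.82/312 = 0.87122 A, so P_out = 271.82 × 0.87122 = 236.81 W.
All ideal ⇒ P_in = P_out, so I_supply = 236.81/230 = 1.03 A.

I_supply ≈ 1.03 A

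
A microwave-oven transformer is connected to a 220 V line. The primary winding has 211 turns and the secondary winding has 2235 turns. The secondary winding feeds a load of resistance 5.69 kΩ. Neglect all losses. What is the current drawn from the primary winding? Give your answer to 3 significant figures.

V_s = V_p × N_s/N_p = 220 × 2235/211 = 2330.3 V.
I_s = V_s/R = 2330.3/5690 = 0.40955 A.
For an ideal transformer I_p N_p = I_s N_s, so I_p = 0.40955 × 2235/211 = 4.34 A.

I_p ≈ 4.34 A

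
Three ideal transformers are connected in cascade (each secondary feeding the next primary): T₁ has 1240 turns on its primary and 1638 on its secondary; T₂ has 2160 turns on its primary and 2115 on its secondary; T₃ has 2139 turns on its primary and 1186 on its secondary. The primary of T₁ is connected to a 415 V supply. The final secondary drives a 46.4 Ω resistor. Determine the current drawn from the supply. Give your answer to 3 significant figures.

I_supply ≈ 4.60 A

Secondary of T₁: V = 415.00 × 1638/1240 = 548.20 V.
Secondary of T₂: V = 548.20 × 2115/2160 = 536.78 V.
Secondary of T₃: V = 536.78 × 1186/2139 = 297.63 V.
I_load = 297.63/46.4 = 6.4144 A, so P_out = 297.63 × 6.4144 = 1909.1 W.
All ideal ⇒ P_in = P_out, so I_supply = 1909.1/415 = 4.60 A.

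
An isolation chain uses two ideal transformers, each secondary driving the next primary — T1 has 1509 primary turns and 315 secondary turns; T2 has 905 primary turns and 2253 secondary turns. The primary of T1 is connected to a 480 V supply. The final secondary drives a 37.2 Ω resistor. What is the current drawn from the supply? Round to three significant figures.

I_supply ≈ 3.48 A

Secondary of T1: V = 480.00 × 315/1509 = 100.20 V.
Secondary of T2: V = 100.20 × 2253/905 = 249.45 V.
I_load = 249.45/37.2 = 6.7055 A, so P_out = 249.45 × 6.7055 = 1672.7 W.
All ideal ⇒ P_in = P_out, so I_supply = 1672.7/480 = 3.48 A.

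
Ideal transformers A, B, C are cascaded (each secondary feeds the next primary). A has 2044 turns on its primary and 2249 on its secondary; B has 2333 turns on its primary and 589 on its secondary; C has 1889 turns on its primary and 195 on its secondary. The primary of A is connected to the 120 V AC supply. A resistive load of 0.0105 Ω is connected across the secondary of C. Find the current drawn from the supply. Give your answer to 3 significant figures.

I_supply ≈ 9.40 A

Secondary of A: V = 120.00 × 2249/2044 = 132.04 V.
Secondary of B: V = 132.04 × 589/2333 = 33.334 V.
Secondary of C: V = 33.334 × 195/1889 = 3.4411 V.
I_load = 3.4411/0.0105 = 327.72 A, so P_out = 3.4411 × 327.72 = 1127.7 W.
All ideal ⇒ P_in = P_out, so I_supply = 1127.7/120 = 9.40 A.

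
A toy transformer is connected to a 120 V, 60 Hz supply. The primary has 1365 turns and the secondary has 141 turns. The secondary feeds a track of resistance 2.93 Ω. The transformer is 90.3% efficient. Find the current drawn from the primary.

I_p ≈ 0.484 A

V_s = 120 × 141/1365 = 12.396 V.
I_s = V_s/R = 12.396/2.93 = 4.2306 A.
P_out = V_s I_s = 12.396 × 4.2306 = 52.441 W.
P_in = P_out/η = 52.441/0.903 = 58.074 W.
I_p = P_in/V_p = 58.074/120 = 0.484 A.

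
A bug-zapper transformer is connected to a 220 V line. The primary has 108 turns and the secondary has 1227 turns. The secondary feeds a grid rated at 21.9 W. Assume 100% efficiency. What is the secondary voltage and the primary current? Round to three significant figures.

V_s = V_p × N_s/N_p = 220 × 1227/108 = 2499.4 V.
I_s = P/V_s = 21.9/2499.4 = 0.0087619 A.
I_p = I_s × N_s/N_p = 0.0087619 × 1227/108 = 0.0995 A.

V_s ≈ 2500 V, I_p ≈ 0.0995 A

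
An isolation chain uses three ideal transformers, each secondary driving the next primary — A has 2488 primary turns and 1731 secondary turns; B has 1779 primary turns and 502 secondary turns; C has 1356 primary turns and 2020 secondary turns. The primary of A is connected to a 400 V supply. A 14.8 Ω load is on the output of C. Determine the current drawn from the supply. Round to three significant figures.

I_supply ≈ 2.31 A

After A: V = 400.00 × 1731/2488 = 278.30 V.
After B: V = 278.30 × 502/1779 = 78.530 V.
After C: V = 78.530 × 2020/1356 = 116.98 V.
I_load = 116.98/14.8 = 7.9043 A, so P_out = 116.98 × 7.9043 = 924.68 W.
All ideal ⇒ P_in = P_out, so I_supply = 924.68/400 = 2.31 A.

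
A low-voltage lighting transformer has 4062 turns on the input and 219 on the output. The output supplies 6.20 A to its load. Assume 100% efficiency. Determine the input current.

I_in ≈ 0.334 A

For an ideal transformer I_in/I_out = N_out/N_in, so I_in = 6.20 × 219/4062 = 0.334 A.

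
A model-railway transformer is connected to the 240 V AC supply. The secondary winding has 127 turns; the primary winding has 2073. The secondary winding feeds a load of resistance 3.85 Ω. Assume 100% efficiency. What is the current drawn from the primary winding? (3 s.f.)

I_p ≈ 0.234 A

V_s = V_p × N_s/N_p = 240 × 127/2073 = 14.703 V.
I_s = V_s/R = 14.703/3.85 = 3.8190 A.
For an ideal transformer I_p N_p = I_s N_s, so I_p = 3.8190 × 127/2073 = 0.234 A.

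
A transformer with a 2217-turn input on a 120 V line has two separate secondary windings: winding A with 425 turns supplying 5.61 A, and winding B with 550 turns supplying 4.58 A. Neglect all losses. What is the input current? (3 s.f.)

V_A = 120 × 425/2217 = 23.004 V; V_B = 120 × 550/2217 = 29.770 V.
P_out = V_A I_A + V_B I_B = 23.004×5.61 + 29.770×4.58 = 129.05 + 136.35 = 265.40 W.
Ideal ⇒ P_in = P_out, so I_in = P_out/V_in = 265.40/120 = 2.21 A.

I_in ≈ 2.21 A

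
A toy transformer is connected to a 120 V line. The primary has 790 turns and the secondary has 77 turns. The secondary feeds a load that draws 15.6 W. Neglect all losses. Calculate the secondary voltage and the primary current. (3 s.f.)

V_s ≈ 11.7 V, I_p ≈ 0.130 A

V_s = V_p × N_s/N_p = 120 × 77/790 = 11.696 V.
I_s = P/V_s = 15.6/11.696 = 1.3338 A.
I_p = I_s × N_s/N_p = 1.3338 × 77/790 = 0.130 A.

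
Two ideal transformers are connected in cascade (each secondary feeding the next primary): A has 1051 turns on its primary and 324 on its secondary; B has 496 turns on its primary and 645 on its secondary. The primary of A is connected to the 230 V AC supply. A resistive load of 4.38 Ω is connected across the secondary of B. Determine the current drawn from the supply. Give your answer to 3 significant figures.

I_supply ≈ 8.44 A

Secondary of A: V = 230.00 × 324/1051 = 70.904 V.
Secondary of B: V = 70.904 × 645/496 = 92.204 V.
I_load = 92.204/4.38 = 21.051 A, so P_out = 92.204 × 21.051 = 1941.0 W.
All ideal ⇒ P_in = P_out, so I_supply = 1941.0/230 = 8.44 A.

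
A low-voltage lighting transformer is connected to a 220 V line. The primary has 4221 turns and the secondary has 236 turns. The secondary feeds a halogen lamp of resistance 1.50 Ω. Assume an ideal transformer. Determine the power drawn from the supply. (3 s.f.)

P ≈ 101 W

V_s = V_p × N_s/N_p = 220 × 236/4221 = 12.300 V.
I_s = V_s/R = 12.300/1.50 = 8.2003 A.
I_p = I_s × N_s/N_p = 8.2003 × 236/4221 = 0.45848 A.
P = V_p I_p = 220 × 0.45848 = 101 W.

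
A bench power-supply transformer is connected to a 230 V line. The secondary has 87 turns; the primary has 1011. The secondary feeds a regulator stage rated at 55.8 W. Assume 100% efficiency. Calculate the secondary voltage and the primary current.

V_s ≈ 19.8 V, I_p ≈ 0.243 A

V_s = V_p × N_s/N_p = 230 × 87/1011 = 19.792 V.
I_s = P/V_s = 55.8/19.792 = 2.8193 A.
I_p = I_s × N_s/N_p = 2.8193 × 87/1011 = 0.243 A.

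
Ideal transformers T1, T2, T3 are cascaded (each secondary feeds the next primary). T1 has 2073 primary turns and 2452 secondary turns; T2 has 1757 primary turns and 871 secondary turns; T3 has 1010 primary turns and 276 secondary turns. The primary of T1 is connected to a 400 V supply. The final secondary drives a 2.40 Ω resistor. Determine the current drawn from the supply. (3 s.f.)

After T1: V = 400.00 × 2452/2073 = 473.13 V.
After T2: V = 473.13 × 871/1757 = 234.55 V.
After T3: V = 234.55 × 276/1010 = 64.094 V.
I_load = 64.094/2.40 = 26.706 A, so P_out = 64.094 × 26.706 = 1711.7 W.
All ideal ⇒ P_in = P_out, so I_supply = 1711.7/400 = 4.28 A.

I_supply ≈ 4.28 A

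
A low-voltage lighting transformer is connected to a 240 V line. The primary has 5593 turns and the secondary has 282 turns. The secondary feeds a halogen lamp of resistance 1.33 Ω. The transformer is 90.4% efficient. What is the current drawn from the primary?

V_s = 240 × 282/5593 = 12.101 V.
I_s = V_s/R = 12.101/1.33 = 9.0984 A.
P_out = V_s I_s = 12.101 × 9.0984 = 110.10 W.
P_in = P_out/η = 110.10/0.904 = 121.79 W.
I_p = P_in/V_p = 121.79/240 = 0.507 A.

I_p ≈ 0.507 A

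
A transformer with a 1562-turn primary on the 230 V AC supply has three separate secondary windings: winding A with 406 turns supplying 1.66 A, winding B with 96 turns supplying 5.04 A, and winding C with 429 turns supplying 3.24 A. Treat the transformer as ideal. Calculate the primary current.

V_A = 230 × 406/1562 = 59.782 V; V_B = 230 × 96/1562 = 14.136 V; V_C = 230 × 429/1562 = 63.169 V.
P_out = V_A I_A + V_B I_B + V_C I_C = 59.782×1.66 + 14.136×5.04 + 63.169×3.24 = 99.239 + 71.244 + 204.67 = 375.15 W.
Ideal ⇒ P_in = P_out, so I_p = P_out/V_p = 375.15/230 = 1.63 A.

I_p ≈ 1.63 A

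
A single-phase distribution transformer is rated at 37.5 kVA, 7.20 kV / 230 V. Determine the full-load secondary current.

I_s ≈ 163 A

I_s = S/V_s = 37500/230 = 163 A.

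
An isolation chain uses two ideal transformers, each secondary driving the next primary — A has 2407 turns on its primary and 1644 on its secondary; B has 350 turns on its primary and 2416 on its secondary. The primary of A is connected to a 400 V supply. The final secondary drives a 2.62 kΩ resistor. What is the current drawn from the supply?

After A: V = 400.00 × 1644/2407 = 273.20 V.
After B: V = 273.20 × 2416/350 = 1885.9 V.
I_load = 1885.9/2620 = 0.71980 A, so P_out = 1885.9 × 0.71980 = 1357.5 W.
All ideal ⇒ P_in = P_out, so I_supply = 1357.5/400 = 3.39 A.

I_supply ≈ 3.39 A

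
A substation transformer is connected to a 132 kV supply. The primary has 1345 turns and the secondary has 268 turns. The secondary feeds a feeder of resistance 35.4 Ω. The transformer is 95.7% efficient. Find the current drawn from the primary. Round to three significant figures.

V_s = 132000 × 268/1345 = 26302 V.
I_s = V_s/R = 26302/35.4 = 742.99 A.
P_out = V_s I_s = 26302 × 742.99 = 1.9542×10^7 W.
P_in = P_out/η = 1.9542×10^7/0.957 = 2.0420×10^7 W.
I_p = P_in/V_p = 2.0420×10^7/132000 = 155 A.

I_p ≈ 155 A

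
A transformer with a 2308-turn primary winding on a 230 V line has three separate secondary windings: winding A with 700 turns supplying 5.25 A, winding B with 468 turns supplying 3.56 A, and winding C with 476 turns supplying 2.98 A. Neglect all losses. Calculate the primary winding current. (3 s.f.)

I_p ≈ 2.93 A

V_A = 230 × 700/2308 = 69.757 V; V_B = 230 × 468/2308 = 46.638 V; V_C = 230 × 476/2308 = 47.435 V.
P_out = V_A I_A + V_B I_B + V_C I_C = 69.757×5.25 + 46.638×3.56 + 47.435×2.98 = 366.23 + 166.03 + 141.36 = 673.61 W.
Ideal ⇒ P_in = P_out, so I_p = P_out/V_p = 673.61/230 = 2.93 A.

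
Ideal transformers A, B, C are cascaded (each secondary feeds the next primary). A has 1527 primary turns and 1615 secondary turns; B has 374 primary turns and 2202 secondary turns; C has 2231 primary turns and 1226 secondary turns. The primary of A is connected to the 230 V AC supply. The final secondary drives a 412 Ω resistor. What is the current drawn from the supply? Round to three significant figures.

Secondary of A: V = 230.00 × 1615/1527 = 243.25 V.
Secondary of B: V = 243.25 × 2202/374 = 1432.2 V.
Secondary of C: V = 1432.2 × 1226/2231 = 787.04 V.
I_load = 787.04/412 = 1.9103 A, so P_out = 787.04 × 1.9103 = 1503.5 W.
All ideal ⇒ P_in = P_out, so I_supply = 1503.5/230 = 6.54 A.

I_supply ≈ 6.54 A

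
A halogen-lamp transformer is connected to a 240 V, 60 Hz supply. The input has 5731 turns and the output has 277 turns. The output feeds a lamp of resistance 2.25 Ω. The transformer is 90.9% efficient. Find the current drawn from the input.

I_in ≈ 0.274 A

V_out = 240 × 277/5731 = 11.600 V.
I_out = V_out/R = 11.600/2.25 = 5.1556 A.
P_out = V_out I_out = 11.600 × 5.1556 = 59.805 W.
P_in = P_out/η = 59.805/0.909 = 65.792 W.
I_in = P_in/V_in = 65.792/240 = 0.274 A.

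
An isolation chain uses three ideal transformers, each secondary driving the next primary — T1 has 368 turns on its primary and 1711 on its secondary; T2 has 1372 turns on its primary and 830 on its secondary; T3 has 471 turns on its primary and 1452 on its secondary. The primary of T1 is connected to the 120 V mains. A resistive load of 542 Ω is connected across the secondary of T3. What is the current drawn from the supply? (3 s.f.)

I_supply ≈ 16.6 A

After T1: V = 120.00 × 1711/368 = 557.93 V.
After T2: V = 557.93 × 830/1372 = 337.53 V.
After T3: V = 337.53 × 1452/471 = 1040.5 V.
I_load = 1040.5/542 = 1.9198 A, so P_out = 1040.5 × 1.9198 = 1997.6 W.
All ideal ⇒ P_in = P_out, so I_supply = 1997.6/120 = 16.6 A.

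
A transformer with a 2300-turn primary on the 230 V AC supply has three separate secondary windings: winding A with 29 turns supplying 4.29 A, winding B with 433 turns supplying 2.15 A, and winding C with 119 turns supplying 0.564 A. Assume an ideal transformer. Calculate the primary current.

I_p ≈ 0.488 A

V_A = 230 × 29/2300 = 2.9000 V; V_B = 230 × 433/2300 = 43.300 V; V_C = 230 × 119/2300 = 11.900 V.
P_out = V_A I_A + V_B I_B + V_C I_C = 2.9000×4.29 + 43.300×2.15 + 11.900×0.564 = 12.441 + 93.095 + 6.7116 = 112.25 W.
Ideal ⇒ P_in = P_out, so I_p = P_out/V_p = 112.25/230 = 0.488 A.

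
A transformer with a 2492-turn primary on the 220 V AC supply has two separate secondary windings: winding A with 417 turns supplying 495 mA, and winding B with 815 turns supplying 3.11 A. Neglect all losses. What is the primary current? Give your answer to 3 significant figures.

I_p ≈ 1.10 A

V_A = 220 × 417/2492 = 36.814 V; V_B = 220 × 815/2492 = 71.950 V.
P_out = V_A I_A + V_B I_B = 36.814×0.495 + 71.950×3.11 = 18.223 + 223.77 = 241.99 W.
Ideal ⇒ P_in = P_out, so I_p = P_out/V_p = 241.99/220 = 1.10 A.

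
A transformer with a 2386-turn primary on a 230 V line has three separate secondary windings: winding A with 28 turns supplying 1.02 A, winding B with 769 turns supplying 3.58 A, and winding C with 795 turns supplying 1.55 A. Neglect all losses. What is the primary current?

V_A = 230 × 28/2386 = 2.6991 V; V_B = 230 × 769/2386 = 74.128 V; V_C = 230 × 795/2386 = 76.635 V.
P_out = V_A I_A + V_B I_B + V_C I_C = 2.6991×1.02 + 74.128×3.58 + 76.635×1.55 = 2.7531 + 265.38 + 118.78 = 386.92 W.
Ideal ⇒ P_in = P_out, so I_p = P_out/V_p = 386.92/230 = 1.68 A.

I_p ≈ 1.68 A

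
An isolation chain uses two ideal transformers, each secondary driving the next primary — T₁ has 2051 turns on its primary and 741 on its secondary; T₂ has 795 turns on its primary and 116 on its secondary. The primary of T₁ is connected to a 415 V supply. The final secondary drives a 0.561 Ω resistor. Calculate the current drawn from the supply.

After T₁: V = 415.00 × 741/2051 = 149.93 V.
After T₂: V = 149.93 × 116/795 = 21.877 V.
I_load = 21.877/0.561 = 38.997 A, so P_out = 21.877 × 38.997 = 853.14 W.
All ideal ⇒ P_in = P_out, so I_supply = 853.14/415 = 2.06 A.

I_supply ≈ 2.06 A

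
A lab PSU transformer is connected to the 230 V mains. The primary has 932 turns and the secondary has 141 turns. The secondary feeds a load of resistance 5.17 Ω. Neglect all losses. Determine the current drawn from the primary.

V_s = V_p × N_s/N_p = 230 × 141/932 = 34.796 V.
I_s = V_s/R = 34.796/5.17 = 6.7304 A.
For an ideal transformer I_p N_p = I_s N_s, so I_p = 6.7304 × 141/932 = 1.02 A.

I_p ≈ 1.02 A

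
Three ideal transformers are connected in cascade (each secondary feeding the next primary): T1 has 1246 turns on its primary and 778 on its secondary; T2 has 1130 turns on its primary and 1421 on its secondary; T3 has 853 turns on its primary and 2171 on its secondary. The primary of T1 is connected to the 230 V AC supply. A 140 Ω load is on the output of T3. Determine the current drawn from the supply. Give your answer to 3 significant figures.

After T1: V = 230.00 × 778/1246 = 143.61 V.
After T2: V = 143.61 × 1421/1130 = 180.59 V.
After T3: V = 180.59 × 2171/853 = 459.64 V.
I_load = 459.64/140 = 3.2831 A, so P_out = 459.64 × 3.2831 = 1509.0 W.
All ideal ⇒ P_in = P_out, so I_supply = 1509.0/230 = 6.56 A.

I_supply ≈ 6.56 A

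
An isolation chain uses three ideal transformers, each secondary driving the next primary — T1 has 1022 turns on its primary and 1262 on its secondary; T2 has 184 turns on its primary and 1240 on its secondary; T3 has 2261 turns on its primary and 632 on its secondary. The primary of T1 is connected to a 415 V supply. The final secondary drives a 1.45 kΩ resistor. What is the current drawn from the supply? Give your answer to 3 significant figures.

I_supply ≈ 1.55 A

Secondary of T1: V = 415.00 × 1262/1022 = 512.46 V.
Secondary of T2: V = 512.46 × 1240/184 = 3453.5 V.
Secondary of T3: V = 3453.5 × 632/2261 = 965.33 V.
I_load = 965.33/1450 = 0.66575 A, so P_out = 965.33 × 0.66575 = 642.67 W.
All ideal ⇒ P_in = P_out, so I_supply = 642.67/415 = 1.55 A.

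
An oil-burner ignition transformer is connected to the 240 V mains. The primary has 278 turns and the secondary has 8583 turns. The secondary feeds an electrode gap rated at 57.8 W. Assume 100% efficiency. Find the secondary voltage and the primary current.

V_s ≈ 7410 V, I_p ≈ 0.241 A

V_s = V_p × N_s/N_p = 240 × 8583/278 = 7409.8 V.
I_s = P/V_s = 57.8/7409.8 = 0.0078005 A.
I_p = I_s × N_s/N_p = 0.0078005 × 8583/278 = 0.241 A.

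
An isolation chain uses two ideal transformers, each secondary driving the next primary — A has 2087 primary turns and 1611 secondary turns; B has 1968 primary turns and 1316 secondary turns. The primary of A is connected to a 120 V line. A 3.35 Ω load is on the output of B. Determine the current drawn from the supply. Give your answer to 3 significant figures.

Secondary of A: V = 120.00 × 1611/2087 = 92.631 V.
Secondary of B: V = 92.631 × 1316/1968 = 61.942 V.
I_load = 61.942/3.35 = 18.490 A, so P_out = 61.942 × 18.490 = 1145.3 W.
All ideal ⇒ P_in = P_out, so I_supply = 1145.3/120 = 9.54 A.

I_supply ≈ 9.54 A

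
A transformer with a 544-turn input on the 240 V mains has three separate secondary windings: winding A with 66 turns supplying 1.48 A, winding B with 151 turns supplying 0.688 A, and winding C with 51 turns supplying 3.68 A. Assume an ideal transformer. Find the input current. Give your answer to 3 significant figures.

V_A = 240 × 66/544 = 29.118 V; V_B = 240 × 151/544 = 66.618 V; V_C = 240 × 51/544 = 22.500 V.
P_out = V_A I_A + V_B I_B + V_C I_C = 29.118×1.48 + 66.618×0.688 + 22.500×3.68 = 43.094 + 45.833 + 82.800 = 171.73 W.
Ideal ⇒ P_in = P_out, so I_in = P_out/V_in = 171.73/240 = 0.716 A.

I_in ≈ 0.716 A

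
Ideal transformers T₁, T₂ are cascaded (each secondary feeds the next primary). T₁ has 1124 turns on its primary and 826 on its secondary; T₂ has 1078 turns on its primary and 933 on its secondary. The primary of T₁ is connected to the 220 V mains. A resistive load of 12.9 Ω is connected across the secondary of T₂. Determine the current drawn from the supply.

After T₁: V = 220.00 × 826/1124 = 161.67 V.
After T₂: V = 161.67 × 933/1078 = 139.93 V.
I_load = 139.93/12.9 = 10.847 A, so P_out = 139.93 × 10.847 = 1517.8 W.
All ideal ⇒ P_in = P_out, so I_supply = 1517.8/220 = 6.90 A.

I_supply ≈ 6.90 A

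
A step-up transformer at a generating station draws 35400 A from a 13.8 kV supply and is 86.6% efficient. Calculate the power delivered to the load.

P_out ≈ 4.23×10^8 W

P_in = V_p I_p = 13800 × 35400 = 4.8852×10^8 W.
P_out = η P_in = 0.866 × 4.8852×10^8 = 4.23×10^8 W.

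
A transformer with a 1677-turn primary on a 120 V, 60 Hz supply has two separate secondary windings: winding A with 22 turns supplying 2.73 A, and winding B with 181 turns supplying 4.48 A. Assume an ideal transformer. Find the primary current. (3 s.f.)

I_p ≈ 0.519 A

V_A = 120 × 22/1677 = 1.5742 V; V_B = 120 × 181/1677 = 12.952 V.
P_out = V_A I_A + V_B I_B = 1.5742×2.73 + 12.952×4.48 = 4.2977 + 58.024 = 62.321 W.
Ideal ⇒ P_in = P_out, so I_p = P_out/V_p = 62.321/120 = 0.519 A.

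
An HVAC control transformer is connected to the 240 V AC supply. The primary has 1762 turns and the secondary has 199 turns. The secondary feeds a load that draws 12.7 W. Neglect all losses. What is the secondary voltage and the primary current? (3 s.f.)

V_s ≈ 27.1 V, I_p ≈ 0.0529 A

V_s = V_p × N_s/N_p = 240 × 199/1762 = 27.106 V.
I_s = P/V_s = 12.7/27.106 = 0.46854 A.
I_p = I_s × N_s/N_p = 0.46854 × 199/1762 = 0.0529 A.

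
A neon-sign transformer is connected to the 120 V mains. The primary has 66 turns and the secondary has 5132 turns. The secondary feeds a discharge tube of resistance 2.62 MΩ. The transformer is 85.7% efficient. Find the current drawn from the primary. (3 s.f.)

I_p ≈ 0.323 A

V_s = 120 × 5132/66 = 9330.9 V.
I_s = V_s/R = 9330.9/(2.62×10^6) = 0.0035614 A.
P_out = V_s I_s = 9330.9 × 0.0035614 = 33.231 W.
P_in = P_out/η = 33.231/0.857 = 38.776 W.
I_p = P_in/V_p = 38.776/120 = 0.323 A.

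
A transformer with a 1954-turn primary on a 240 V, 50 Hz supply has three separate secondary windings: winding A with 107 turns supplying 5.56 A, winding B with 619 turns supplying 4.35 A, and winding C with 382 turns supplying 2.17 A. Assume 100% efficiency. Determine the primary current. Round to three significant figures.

V_A = 240 × 107/1954 = 13.142 V; V_B = 240 × 619/1954 = 76.029 V; V_C = 240 × 382/1954 = 46.919 V.
P_out = V_A I_A + V_B I_B + V_C I_C = 13.142×5.56 + 76.029×4.35 + 46.919×2.17 = 73.071 + 330.72 + 101.81 = 505.61 W.
Ideal ⇒ P_in = P_out, so I_p = P_out/V_p = 505.61/240 = 2.11 A.

I_p ≈ 2.11 A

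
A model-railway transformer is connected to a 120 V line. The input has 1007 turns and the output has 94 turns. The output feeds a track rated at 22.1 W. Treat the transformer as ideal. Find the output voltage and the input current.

V_out ≈ 11.2 V, I_in ≈ 0.184 A

V_out = V_in × N_out/N_in = 120 × 94/1007 = 11.202 V.
I_out = P/V_out = 22.1/11.202 = 1.9729 A.
I_in = I_out × N_out/N_in = 1.9729 × 94/1007 = 0.184 A.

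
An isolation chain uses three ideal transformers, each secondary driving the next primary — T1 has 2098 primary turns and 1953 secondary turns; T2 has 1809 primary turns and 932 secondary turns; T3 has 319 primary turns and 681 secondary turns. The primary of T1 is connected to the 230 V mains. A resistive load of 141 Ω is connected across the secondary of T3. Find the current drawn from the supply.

I_supply ≈ 1.71 A

After T1: V = 230.00 × 1953/2098 = 214.10 V.
After T2: V = 214.10 × 932/1809 = 110.31 V.
After T3: V = 110.31 × 681/319 = 235.48 V.
I_load = 235.48/141 = 1.6701 A, so P_out = 235.48 × 1.6701 = 393.28 W.
All ideal ⇒ P_in = P_out, so I_supply = 393.28/230 = 1.71 A.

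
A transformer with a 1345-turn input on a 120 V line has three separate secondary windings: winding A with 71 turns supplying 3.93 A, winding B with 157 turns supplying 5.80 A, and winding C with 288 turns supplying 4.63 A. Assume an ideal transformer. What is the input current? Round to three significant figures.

I_in ≈ 1.88 A

V_A = 120 × 71/1345 = 6.3346 V; V_B = 120 × 157/1345 = 14.007 V; V_C = 120 × 288/1345 = 25.695 V.
P_out = V_A I_A + V_B I_B + V_C I_C = 6.3346×3.93 + 14.007×5.80 + 25.695×4.63 = 24.895 + 81.243 + 118.97 = 225.11 W.
Ideal ⇒ P_in = P_out, so I_in = P_out/V_in = 225.11/120 = 1.88 A.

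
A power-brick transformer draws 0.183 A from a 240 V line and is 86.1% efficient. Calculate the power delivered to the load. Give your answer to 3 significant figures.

P_out ≈ 37.8 W

P_in = V_p I_p = 240 × 0.183 = 43.920 W.
P_out = η P_in = 0.861 × 43.920 = 37.8 W.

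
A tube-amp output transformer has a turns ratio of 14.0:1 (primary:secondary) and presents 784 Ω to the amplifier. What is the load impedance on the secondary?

Z_s = Z_p/(N_p/N_s)² = 784/14.0² = 4.00 Ω.

Z_s ≈ 4.00 Ω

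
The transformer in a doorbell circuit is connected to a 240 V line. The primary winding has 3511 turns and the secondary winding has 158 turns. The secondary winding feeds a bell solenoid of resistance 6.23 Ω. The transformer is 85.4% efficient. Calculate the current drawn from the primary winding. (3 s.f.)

V_s = 240 × 158/3511 = 10.800 V.
I_s = V_s/R = 10.800/6.23 = 1.7336 A.
P_out = V_s I_s = 10.800 × 1.7336 = 18.723 W.
P_in = P_out/η = 18.723/0.854 = 21.924 W.
I_p = P_in/V_p = 21.924/240 = 0.0914 A.

I_p ≈ 0.0914 A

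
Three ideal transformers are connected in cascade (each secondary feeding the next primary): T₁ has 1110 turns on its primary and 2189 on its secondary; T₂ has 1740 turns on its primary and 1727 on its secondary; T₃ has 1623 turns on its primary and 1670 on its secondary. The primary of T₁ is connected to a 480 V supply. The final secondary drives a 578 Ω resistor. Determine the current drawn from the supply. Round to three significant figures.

I_supply ≈ 3.37 A

After T₁: V = 480.00 × 2189/1110 = 946.59 V.
After T₂: V = 946.59 × 1727/1740 = 939.52 V.
After T₃: V = 939.52 × 1670/1623 = 966.73 V.
I_load = 966.73/578 = 1.6725 A, so P_out = 966.73 × 1.6725 = 1616.9 W.
All ideal ⇒ P_in = P_out, so I_supply = 1616.9/480 = 3.37 A.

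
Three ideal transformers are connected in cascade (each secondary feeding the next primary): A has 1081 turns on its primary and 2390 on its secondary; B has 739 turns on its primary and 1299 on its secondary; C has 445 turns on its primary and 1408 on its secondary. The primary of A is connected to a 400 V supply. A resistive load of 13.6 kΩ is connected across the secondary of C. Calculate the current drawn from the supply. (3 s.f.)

I_supply ≈ 4.45 A

After A: V = 400.00 × 2390/1081 = 884.37 V.
After B: V = 884.37 × 1299/739 = 1554.5 V.
After C: V = 1554.5 × 1408/445 = 4918.6 V.
I_load = 4918.6/13600 = 0.36166 A, so P_out = 4918.6 × 0.36166 = 1778.9 W.
All ideal ⇒ P_in = P_out, so I_supply = 1778.9/400 = 4.45 A.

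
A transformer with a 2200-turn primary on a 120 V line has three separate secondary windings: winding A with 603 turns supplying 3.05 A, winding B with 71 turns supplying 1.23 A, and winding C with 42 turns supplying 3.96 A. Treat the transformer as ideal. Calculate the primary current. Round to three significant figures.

V_A = 120 × 603/2200 = 32.891 V; V_B = 120 × 71/2200 = 3.8727 V; V_C = 120 × 42/2200 = 2.2909 V.
P_out = V_A I_A + V_B I_B + V_C I_C = 32.891×3.05 + 3.8727×1.23 + 2.2909×3.96 = 100.32 + 4.7635 + 9.0720 = 114.15 W.
Ideal ⇒ P_in = P_out, so I_p = P_out/V_p = 114.15/120 = 0.951 A.

I_p ≈ 0.951 A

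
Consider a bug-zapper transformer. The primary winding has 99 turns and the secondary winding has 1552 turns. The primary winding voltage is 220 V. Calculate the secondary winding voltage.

V_s/V_p = N_s/N_p, so V_s = 220 × 1552/99 = 3450 V.

V_s ≈ 3450 V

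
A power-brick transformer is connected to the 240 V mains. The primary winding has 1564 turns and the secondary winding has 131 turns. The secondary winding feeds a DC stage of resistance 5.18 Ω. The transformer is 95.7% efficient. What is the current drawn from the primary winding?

V_s = 240 × 131/1564 = 20.102 V.
I_s = V_s/R = 20.102/5.18 = 3.8808 A.
P_out = V_s I_s = 20.102 × 3.8808 = 78.012 W.
P_in = P_out/η = 78.012/0.957 = 81.517 W.
I_p = P_in/V_p = 81.517/240 = 0.340 A.

I_p ≈ 0.340 A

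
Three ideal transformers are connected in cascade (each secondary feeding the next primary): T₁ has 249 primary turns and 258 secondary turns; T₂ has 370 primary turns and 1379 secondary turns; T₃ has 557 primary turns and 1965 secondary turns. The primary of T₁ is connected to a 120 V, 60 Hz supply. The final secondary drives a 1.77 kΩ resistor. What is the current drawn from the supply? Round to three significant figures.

After T₁: V = 120.00 × 258/249 = 124.34 V.
After T₂: V = 124.34 × 1379/370 = 463.41 V.
After T₃: V = 463.41 × 1965/557 = 1634.8 V.
I_load = 1634.8/1770 = 0.92363 A, so P_out = 1634.8 × 0.92363 = 1510.0 W.
All ideal ⇒ P_in = P_out, so I_supply = 1510.0/120 = 12.6 A.

I_supply ≈ 12.6 A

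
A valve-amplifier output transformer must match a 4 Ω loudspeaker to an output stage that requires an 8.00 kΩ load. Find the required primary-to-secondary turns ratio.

Z_p/Z_s = (N_p/N_s)², so N_p/N_s = √(8000/4) = √2000 = 44.7.

N_p/N_s ≈ 44.7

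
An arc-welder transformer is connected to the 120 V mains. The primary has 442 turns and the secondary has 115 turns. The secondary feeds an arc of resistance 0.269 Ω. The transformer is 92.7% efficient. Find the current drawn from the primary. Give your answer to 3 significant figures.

I_p ≈ 32.6 A

V_s = 120 × 115/442 = 31.222 V.
I_s = V_s/R = 31.222/0.269 = 116.07 A.
P_out = V_s I_s = 31.222 × 116.07 = 3623.8 W.
P_in = P_out/η = 3623.8/0.927 = 3909.1 W.
I_p = P_in/V_p = 3909.1/120 = 32.6 A.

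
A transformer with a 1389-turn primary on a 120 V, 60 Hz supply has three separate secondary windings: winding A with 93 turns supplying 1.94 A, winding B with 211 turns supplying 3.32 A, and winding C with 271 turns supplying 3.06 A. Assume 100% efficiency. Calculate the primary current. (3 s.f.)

I_p ≈ 1.23 A

V_A = 120 × 93/1389 = 8.0346 V; V_B = 120 × 211/1389 = 18.229 V; V_C = 120 × 271/1389 = 23.413 V.
P_out = V_A I_A + V_B I_B + V_C I_C = 8.0346×1.94 + 18.229×3.32 + 23.413×3.06 = 15.587 + 60.520 + 71.642 = 147.75 W.
Ideal ⇒ P_in = P_out, so I_p = P_out/V_p = 147.75/120 = 1.23 A.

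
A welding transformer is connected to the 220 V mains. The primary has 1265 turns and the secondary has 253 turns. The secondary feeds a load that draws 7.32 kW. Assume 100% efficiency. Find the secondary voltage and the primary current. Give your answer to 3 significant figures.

V_s ≈ 44.0 V, I_p ≈ 33.3 A

V_s = V_p × N_s/N_p = 220 × 253/1265 = 44.000 V.
I_s = P/V_s = 7320/44.000 = 166.36 A.
I_p = I_s × N_s/N_p = 166.36 × 253/1265 = 33.3 A.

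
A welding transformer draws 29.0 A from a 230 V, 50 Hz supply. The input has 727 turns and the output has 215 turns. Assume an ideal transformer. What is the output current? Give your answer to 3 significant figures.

I_out/I_in = N_in/N_out, so I_out = 29.0 × 727/215 = 98.1 A.

I_out ≈ 98.1 A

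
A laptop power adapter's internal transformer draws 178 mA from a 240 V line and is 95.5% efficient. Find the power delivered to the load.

P_out ≈ 40.8 W

P_in = V_in I_in = 240 × 0.178 = 42.720 W.
P_out = η P_in = 0.955 × 42.720 = 40.8 W.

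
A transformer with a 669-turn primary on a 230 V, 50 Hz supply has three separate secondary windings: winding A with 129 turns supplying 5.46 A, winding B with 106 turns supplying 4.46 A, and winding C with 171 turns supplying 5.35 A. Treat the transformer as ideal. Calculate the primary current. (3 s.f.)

V_A = 230 × 129/669 = 44.350 V; V_B = 230 × 106/669 = 36.442 V; V_C = 230 × 171/669 = 58.789 V.
P_out = V_A I_A + V_B I_B + V_C I_C = 44.350×5.46 + 36.442×4.46 + 58.789×5.35 = 242.15 + 162.53 + 314.52 = 719.21 W.
Ideal ⇒ P_in = P_out, so I_p = P_out/V_p = 719.21/230 = 3.13 A.

I_p ≈ 3.13 A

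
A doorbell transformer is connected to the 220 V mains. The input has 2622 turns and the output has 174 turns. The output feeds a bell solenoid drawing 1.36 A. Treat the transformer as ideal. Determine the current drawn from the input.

For an ideal transformer I_in N_in = I_out N_out, so I_in = 1.36 × 174/2622 = 0.0903 A.

I_in ≈ 0.0903 A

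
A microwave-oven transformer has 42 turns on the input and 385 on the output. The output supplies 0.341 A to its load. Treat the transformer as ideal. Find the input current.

I_in ≈ 3.13 A

For an ideal transformer I_in/I_out = N_out/N_in, so I_in = 0.341 × 385/42 = 3.13 A.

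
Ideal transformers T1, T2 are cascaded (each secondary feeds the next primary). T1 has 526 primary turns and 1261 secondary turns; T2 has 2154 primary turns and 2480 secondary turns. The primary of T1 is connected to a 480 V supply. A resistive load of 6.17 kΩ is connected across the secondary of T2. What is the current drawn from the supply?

I_supply ≈ 0.593 A

Secondary of T1: V = 480.00 × 1261/526 = 1150.7 V.
Secondary of T2: V = 1150.7 × 2480/2154 = 1324.9 V.
I_load = 1324.9/6170 = 0.21473 A, so P_out = 1324.9 × 0.21473 = 284.49 W.
All ideal ⇒ P_in = P_out, so I_supply = 284.49/480 = 0.593 A.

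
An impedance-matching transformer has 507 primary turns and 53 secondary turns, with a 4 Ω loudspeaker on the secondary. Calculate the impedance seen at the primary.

Z_p = (N_p/N_s)² × Z_s = (507/53)² × 4 = 366 Ω.

Z_p ≈ 366 Ω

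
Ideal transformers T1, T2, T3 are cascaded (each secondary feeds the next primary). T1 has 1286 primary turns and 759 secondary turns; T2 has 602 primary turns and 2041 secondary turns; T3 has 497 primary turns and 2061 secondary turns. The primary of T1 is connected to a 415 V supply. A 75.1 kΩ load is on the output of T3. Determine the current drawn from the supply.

I_supply ≈ 0.380 A

After T1: V = 415.00 × 759/1286 = 244.93 V.
After T2: V = 244.93 × 2041/602 = 830.42 V.
After T3: V = 830.42 × 2061/497 = 3443.6 V.
I_load = 3443.6/75100 = 0.045854 A, so P_out = 3443.6 × 0.045854 = 157.90 W.
All ideal ⇒ P_in = P_out, so I_supply = 157.90/415 = 0.380 A.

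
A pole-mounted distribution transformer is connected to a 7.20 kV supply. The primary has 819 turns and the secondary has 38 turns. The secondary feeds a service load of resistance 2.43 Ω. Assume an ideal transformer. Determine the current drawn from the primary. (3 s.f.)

V_s = V_p × N_s/N_p = 7200 × 38/819 = 334.07 V.
I_s = V_s/R = 334.07/2.43 = 137.48 A.
For an ideal transformer I_p N_p = I_s N_s, so I_p = 137.48 × 38/819 = 6.38 A.

I_p ≈ 6.38 A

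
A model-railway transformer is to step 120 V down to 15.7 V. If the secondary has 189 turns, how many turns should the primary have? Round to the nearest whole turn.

N_p/N_s = V_p/V_s, so N_p = 189 × 120/15.7 = 1444.6 ≈ 1445 turns.

N_p = 1445 turns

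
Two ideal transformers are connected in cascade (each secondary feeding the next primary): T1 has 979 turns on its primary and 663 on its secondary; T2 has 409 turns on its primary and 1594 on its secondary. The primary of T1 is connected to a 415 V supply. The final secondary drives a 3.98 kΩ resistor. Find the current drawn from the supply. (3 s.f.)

I_supply ≈ 0.726 A

Secondary of T1: V = 415.00 × 663/979 = 281.05 V.
Secondary of T2: V = 281.05 × 1594/409 = 1095.3 V.
I_load = 1095.3/3980 = 0.27521 A, so P_out = 1095.3 × 0.27521 = 301.44 W.
All ideal ⇒ P_in = P_out, so I_supply = 301.44/415 = 0.726 A.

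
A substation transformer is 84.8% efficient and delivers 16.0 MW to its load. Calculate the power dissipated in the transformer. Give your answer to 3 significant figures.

P_in = P_out/η = 1.60×10^7/0.848 = 1.88679×10^7 W.
P_loss = P_in − P_out = 1.88679×10^7 − 1.60×10^7 = 2.87×10^6 W.

P_loss ≈ 2.87×10^6 W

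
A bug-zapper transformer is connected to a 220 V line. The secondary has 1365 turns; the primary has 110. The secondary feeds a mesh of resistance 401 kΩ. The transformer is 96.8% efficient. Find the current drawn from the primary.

V_s = 220 × 1365/110 = 2730.0 V.
I_s = V_s/R = 2730.0/401000 = 0.0068080 A.
P_out = V_s I_s = 2730.0 × 0.0068080 = 18.586 W.
P_in = P_out/η = 18.586/0.968 = 19.200 W.
I_p = P_in/V_p = 19.200/220 = 0.0873 A.

I_p ≈ 0.0873 A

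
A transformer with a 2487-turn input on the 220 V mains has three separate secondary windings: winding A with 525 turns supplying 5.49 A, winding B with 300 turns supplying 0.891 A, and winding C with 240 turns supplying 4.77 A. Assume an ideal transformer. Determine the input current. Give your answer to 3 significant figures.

I_in ≈ 1.73 A

V_A = 220 × 525/2487 = 46.441 V; V_B = 220 × 300/2487 = 26.538 V; V_C = 220 × 240/2487 = 21.230 V.
P_out = V_A I_A + V_B I_B + V_C I_C = 46.441×5.49 + 26.538×0.891 + 21.230×4.77 = 254.96 + 23.645 + 101.27 = 379.88 W.
Ideal ⇒ P_in = P_out, so I_in = P_out/V_in = 379.88/220 = 1.73 A.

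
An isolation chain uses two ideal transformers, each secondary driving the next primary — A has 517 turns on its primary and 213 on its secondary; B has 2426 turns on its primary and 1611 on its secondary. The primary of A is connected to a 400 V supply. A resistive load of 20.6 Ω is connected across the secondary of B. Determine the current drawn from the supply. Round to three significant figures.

I_supply ≈ 1.45 A

After A: V = 400.00 × 213/517 = 164.80 V.
After B: V = 164.80 × 1611/2426 = 109.43 V.
I_load = 109.43/20.6 = 5.3123 A, so P_out = 109.43 × 5.3123 = 581.35 W.
All ideal ⇒ P_in = P_out, so I_supply = 581.35/400 = 1.45 A.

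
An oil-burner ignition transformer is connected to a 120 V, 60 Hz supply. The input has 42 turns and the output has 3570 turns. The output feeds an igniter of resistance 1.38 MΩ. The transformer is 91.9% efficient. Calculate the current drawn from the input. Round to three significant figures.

V_out = 120 × 3570/42 = 10200 V.
I_out = V_out/R = 10200/(1.38×10^6) = 0.0073913 A.
P_out = V_out I_out = 10200 × 0.0073913 = 75.391 W.
P_in = P_out/η = 75.391/0.919 = 82.036 W.
I_in = P_in/V_in = 82.036/120 = 0.684 A.

I_in ≈ 0.684 A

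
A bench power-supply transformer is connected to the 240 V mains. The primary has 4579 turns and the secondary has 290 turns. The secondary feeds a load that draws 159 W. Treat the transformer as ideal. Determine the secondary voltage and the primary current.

V_s ≈ 15.2 V, I_p ≈ 0.662 A

V_s = V_p × N_s/N_p = 240 × 290/4579 = 15.200 V.
I_s = P/V_s = 159/15.200 = 10.461 A.
I_p = I_s × N_s/N_p = 10.461 × 290/4579 = 0.662 A.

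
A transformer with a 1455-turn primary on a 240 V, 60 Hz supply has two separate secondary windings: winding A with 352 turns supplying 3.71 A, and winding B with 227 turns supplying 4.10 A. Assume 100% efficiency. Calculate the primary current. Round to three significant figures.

I_p ≈ 1.54 A

V_A = 240 × 352/1455 = 58.062 V; V_B = 240 × 227/1455 = 37.443 V.
P_out = V_A I_A + V_B I_B = 58.062×3.71 + 37.443×4.10 = 215.41 + 153.52 = 368.93 W.
Ideal ⇒ P_in = P_out, so I_p = P_out/V_p = 368.93/240 = 1.54 A.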